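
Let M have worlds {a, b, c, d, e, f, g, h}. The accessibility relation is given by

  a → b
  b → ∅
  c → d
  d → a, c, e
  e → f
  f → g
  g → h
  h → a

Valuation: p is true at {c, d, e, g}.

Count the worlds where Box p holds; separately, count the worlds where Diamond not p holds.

3 and 5

For Box p:
a: successors {b}; p there: b:F. ✗
b: no successors, so Box p holds vacuously. ✓
c: successors {d}; p there: d:T. ✓
d: successors {a, c, e}; p there: a:F, c:T, e:T. ✗
e: successors {f}; p there: f:F. ✗
f: successors {g}; p there: g:T. ✓
g: successors {h}; p there: h:F. ✗
h: successors {a}; p there: a:F. ✗
— 3 worlds.
For Diamond not p:
a: successors {b}; not p there: b:T. ✓
b: no successors, so Diamond not p fails. ✗
c: successors {d}; not p there: d:F. ✗
d: successors {a, c, e}; not p there: a:T, c:F, e:F. ✓
e: successors {f}; not p there: f:T. ✓
f: successors {g}; not p there: g:F. ✗
g: successors {h}; not p there: h:T. ✓
h: successors {a}; not p there: a:T. ✓
— 5 worlds.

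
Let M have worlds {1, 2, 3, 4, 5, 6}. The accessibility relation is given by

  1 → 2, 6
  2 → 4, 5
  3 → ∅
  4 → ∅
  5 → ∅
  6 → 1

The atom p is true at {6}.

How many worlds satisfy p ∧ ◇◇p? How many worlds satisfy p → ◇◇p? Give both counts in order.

For p ∧ ◇◇p:
1: p is F, ◇◇p is F. ✗
2: p is F, ◇◇p is F. ✗
3: p is F, ◇◇p is F. ✗
4: p is F, ◇◇p is F. ✗
5: p is F, ◇◇p is F. ✗
6: p is T, ◇◇p is T. ✓
— 1 world.
For p → ◇◇p:
1: p is F, ◇◇p is F. ✓
2: p is F, ◇◇p is F. ✓
3: p is F, ◇◇p is F. ✓
4: p is F, ◇◇p is F. ✓
5: p is F, ◇◇p is F. ✓
6: p is T, ◇◇p is T. ✓
— 6 worlds.

1 and 6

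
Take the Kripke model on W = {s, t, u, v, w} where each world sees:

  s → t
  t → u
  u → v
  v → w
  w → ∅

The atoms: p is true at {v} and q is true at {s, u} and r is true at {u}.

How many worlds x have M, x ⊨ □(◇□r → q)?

s: successors {t}; ◇□r → q there: t:T. ✓
t: successors {u}; ◇□r → q there: u:T. ✓
u: successors {v}; ◇□r → q there: v:F. ✗
v: successors {w}; ◇□r → q there: w:T. ✓
w: no successors, so □(◇□r → q) holds vacuously. ✓
Satisfying worlds: {s, t, v, w}.

4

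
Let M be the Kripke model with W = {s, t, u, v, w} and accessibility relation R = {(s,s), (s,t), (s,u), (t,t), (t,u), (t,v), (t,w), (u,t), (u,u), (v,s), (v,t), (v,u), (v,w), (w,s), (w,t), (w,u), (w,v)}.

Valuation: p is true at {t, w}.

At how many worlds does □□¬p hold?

s: successors {s, t, u}; □¬p there: s:F, t:F, u:F. ✗
t: successors {t, u, v, w}; □¬p there: t:F, u:F, v:F, w:F. ✗
u: successors {t, u}; □¬p there: t:F, u:F. ✗
v: successors {s, t, u, w}; □¬p there: s:F, t:F, u:F, w:F. ✗
w: successors {s, t, u, v}; □¬p there: s:F, t:F, u:F, v:F. ✗
Satisfying worlds: ∅.

0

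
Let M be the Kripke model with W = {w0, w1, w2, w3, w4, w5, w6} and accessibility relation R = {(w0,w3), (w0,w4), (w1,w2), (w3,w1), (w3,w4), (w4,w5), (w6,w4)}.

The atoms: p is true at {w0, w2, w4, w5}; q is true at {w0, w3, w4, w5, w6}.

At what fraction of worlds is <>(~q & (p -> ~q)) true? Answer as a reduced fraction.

w0: successors {w3, w4}; ~q & (p -> ~q) there: w3:F, w4:F. ✗
w1: successors {w2}; ~q & (p -> ~q) there: w2:T. ✓
w2: no successors, so <>(~q & (p -> ~q)) fails. ✗
w3: successors {w1, w4}; ~q & (p -> ~q) there: w1:T, w4:F. ✓
w4: successors {w5}; ~q & (p -> ~q) there: w5:F. ✗
w5: no successors, so <>(~q & (p -> ~q)) fails. ✗
w6: successors {w4}; ~q & (p -> ~q) there: w4:F. ✗
That's 2 of 7 worlds, so 2/7.

2/7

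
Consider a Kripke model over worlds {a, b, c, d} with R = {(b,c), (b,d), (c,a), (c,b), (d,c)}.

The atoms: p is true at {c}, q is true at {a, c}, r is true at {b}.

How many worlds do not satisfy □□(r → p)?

a: no successors, so □□(r → p) holds vacuously. ✓
b: successors {c, d}; □(r → p) there: c:F, d:T. ✗
c: successors {a, b}; □(r → p) there: a:T, b:T. ✓
d: successors {c}; □(r → p) there: c:F. ✗
Satisfying worlds: {a, c}.
So □□(r → p) fails at the other 2 worlds.

2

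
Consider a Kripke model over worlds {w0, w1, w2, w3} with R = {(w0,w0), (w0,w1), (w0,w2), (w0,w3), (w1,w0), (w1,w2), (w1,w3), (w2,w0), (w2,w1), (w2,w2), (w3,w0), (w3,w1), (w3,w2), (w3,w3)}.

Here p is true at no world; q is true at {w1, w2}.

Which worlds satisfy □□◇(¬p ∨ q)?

{w0, w1, w2, w3}

w0: successors {w0, w1, w2, w3}; □◇(¬p ∨ q) there: w0:T, w1:T, w2:T, w3:T. ✓
w1: successors {w0, w2, w3}; □◇(¬p ∨ q) there: w0:T, w2:T, w3:T. ✓
w2: successors {w0, w1, w2}; □◇(¬p ∨ q) there: w0:T, w1:T, w2:T. ✓
w3: successors {w0, w1, w2, w3}; □◇(¬p ∨ q) there: w0:T, w1:T, w2:T, w3:T. ✓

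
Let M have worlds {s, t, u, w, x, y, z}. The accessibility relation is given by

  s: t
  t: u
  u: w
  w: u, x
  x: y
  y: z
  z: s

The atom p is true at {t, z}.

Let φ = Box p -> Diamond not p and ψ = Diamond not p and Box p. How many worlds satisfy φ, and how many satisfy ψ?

For Box p -> Diamond not p:
s: Box p is T, Diamond not p is F. ✗
t: Box p is F, Diamond not p is T. ✓
u: Box p is F, Diamond not p is T. ✓
w: Box p is F, Diamond not p is T. ✓
x: Box p is F, Diamond not p is T. ✓
y: Box p is T, Diamond not p is F. ✗
z: Box p is F, Diamond not p is T. ✓
— 5 worlds.
For Diamond not p and Box p:
s: Diamond not p is F, Box p is T. ✗
t: Diamond not p is T, Box p is F. ✗
u: Diamond not p is T, Box p is F. ✗
w: Diamond not p is T, Box p is F. ✗
x: Diamond not p is T, Box p is F. ✗
y: Diamond not p is F, Box p is T. ✗
z: Diamond not p is T, Box p is F. ✗
— 0 worlds.

5 and 0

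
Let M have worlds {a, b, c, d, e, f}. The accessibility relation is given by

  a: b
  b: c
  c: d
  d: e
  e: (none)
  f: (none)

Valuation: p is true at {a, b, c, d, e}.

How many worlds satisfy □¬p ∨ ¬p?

2

a: □¬p is F, ¬p is F. ✗
b: □¬p is F, ¬p is F. ✗
c: □¬p is F, ¬p is F. ✗
d: □¬p is F, ¬p is F. ✗
e: □¬p is T, ¬p is F. ✓
f: □¬p is T, ¬p is T. ✓
Satisfying worlds: {e, f}.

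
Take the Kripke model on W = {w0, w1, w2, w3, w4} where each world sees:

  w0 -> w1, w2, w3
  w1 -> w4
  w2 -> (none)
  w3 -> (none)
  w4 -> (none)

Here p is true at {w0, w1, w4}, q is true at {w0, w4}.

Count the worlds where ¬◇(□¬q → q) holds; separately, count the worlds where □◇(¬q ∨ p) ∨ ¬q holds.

For ¬◇(□¬q → q):
w0: ◇(□¬q → q) is T. ✗
w1: ◇(□¬q → q) is T. ✗
w2: ◇(□¬q → q) is F. ✓
w3: ◇(□¬q → q) is F. ✓
w4: ◇(□¬q → q) is F. ✓
— 3 worlds.
For □◇(¬q ∨ p) ∨ ¬q:
w0: □◇(¬q ∨ p) is F, ¬q is F. ✗
w1: □◇(¬q ∨ p) is F, ¬q is T. ✓
w2: □◇(¬q ∨ p) is T, ¬q is T. ✓
w3: □◇(¬q ∨ p) is T, ¬q is T. ✓
w4: □◇(¬q ∨ p) is T, ¬q is F. ✓
— 4 worlds.

3 and 4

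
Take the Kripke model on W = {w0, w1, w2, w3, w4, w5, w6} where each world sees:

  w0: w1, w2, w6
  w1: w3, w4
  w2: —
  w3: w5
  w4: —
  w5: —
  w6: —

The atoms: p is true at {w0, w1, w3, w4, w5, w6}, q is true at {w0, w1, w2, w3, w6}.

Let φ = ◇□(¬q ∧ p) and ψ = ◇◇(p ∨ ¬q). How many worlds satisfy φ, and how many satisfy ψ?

3 and 2

For ◇□(¬q ∧ p):
w0: successors {w1, w2, w6}; □(¬q ∧ p) there: w1:F, w2:T, w6:T. ✓
w1: successors {w3, w4}; □(¬q ∧ p) there: w3:T, w4:T. ✓
w2: no successors, so ◇□(¬q ∧ p) fails. ✗
w3: successors {w5}; □(¬q ∧ p) there: w5:T. ✓
w4: no successors, so ◇□(¬q ∧ p) fails. ✗
w5: no successors, so ◇□(¬q ∧ p) fails. ✗
w6: no successors, so ◇□(¬q ∧ p) fails. ✗
— 3 worlds.
For ◇◇(p ∨ ¬q):
w0: successors {w1, w2, w6}; ◇(p ∨ ¬q) there: w1:T, w2:F, w6:F. ✓
w1: successors {w3, w4}; ◇(p ∨ ¬q) there: w3:T, w4:F. ✓
w2: no successors, so ◇◇(p ∨ ¬q) fails. ✗
w3: successors {w5}; ◇(p ∨ ¬q) there: w5:F. ✗
w4: no successors, so ◇◇(p ∨ ¬q) fails. ✗
w5: no successors, so ◇◇(p ∨ ¬q) fails. ✗
w6: no successors, so ◇◇(p ∨ ¬q) fails. ✗
— 2 worlds.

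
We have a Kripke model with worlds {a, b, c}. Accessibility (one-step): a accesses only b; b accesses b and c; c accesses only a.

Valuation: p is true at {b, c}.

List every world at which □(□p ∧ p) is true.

{a}

a: successors {b}; □p ∧ p there: b:T. ✓
b: successors {b, c}; □p ∧ p there: b:T, c:F. ✗
c: successors {a}; □p ∧ p there: a:F. ✗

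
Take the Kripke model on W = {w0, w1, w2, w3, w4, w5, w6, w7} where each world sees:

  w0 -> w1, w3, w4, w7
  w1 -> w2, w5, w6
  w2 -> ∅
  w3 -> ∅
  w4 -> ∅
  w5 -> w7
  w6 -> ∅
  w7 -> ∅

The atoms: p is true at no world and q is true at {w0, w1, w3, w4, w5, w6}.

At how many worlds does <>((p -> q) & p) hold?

0

w0: successors {w1, w3, w4, w7}; (p -> q) & p there: w1:F, w3:F, w4:F, w7:F. ✗
w1: successors {w2, w5, w6}; (p -> q) & p there: w2:F, w5:F, w6:F. ✗
w2: no successors, so <>((p -> q) & p) fails. ✗
w3: no successors, so <>((p -> q) & p) fails. ✗
w4: no successors, so <>((p -> q) & p) fails. ✗
w5: successors {w7}; (p -> q) & p there: w7:F. ✗
w6: no successors, so <>((p -> q) & p) fails. ✗
w7: no successors, so <>((p -> q) & p) fails. ✗
Satisfying worlds: ∅.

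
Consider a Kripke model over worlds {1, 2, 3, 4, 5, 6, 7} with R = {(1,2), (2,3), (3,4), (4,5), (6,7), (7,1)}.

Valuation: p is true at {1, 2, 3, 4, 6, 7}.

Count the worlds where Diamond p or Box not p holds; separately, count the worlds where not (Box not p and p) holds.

For Diamond p or Box not p:
1: Diamond p is T, Box not p is F. ✓
2: Diamond p is T, Box not p is F. ✓
3: Diamond p is T, Box not p is F. ✓
4: Diamond p is F, Box not p is T. ✓
5: Diamond p is F, Box not p is T. ✓
6: Diamond p is T, Box not p is F. ✓
7: Diamond p is T, Box not p is F. ✓
— 7 worlds.
For not (Box not p and p):
1: Box not p and p is F. ✓
2: Box not p and p is F. ✓
3: Box not p and p is F. ✓
4: Box not p and p is T. ✗
5: Box not p and p is F. ✓
6: Box not p and p is F. ✓
7: Box not p and p is F. ✓
— 6 worlds.

7 and 6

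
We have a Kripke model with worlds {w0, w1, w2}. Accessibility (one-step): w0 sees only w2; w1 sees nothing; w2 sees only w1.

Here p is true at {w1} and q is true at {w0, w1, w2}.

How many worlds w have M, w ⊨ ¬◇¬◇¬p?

1

w0: ◇¬◇¬p is T. ✗
w1: ◇¬◇¬p is F. ✓
w2: ◇¬◇¬p is T. ✗
Satisfying worlds: {w1}.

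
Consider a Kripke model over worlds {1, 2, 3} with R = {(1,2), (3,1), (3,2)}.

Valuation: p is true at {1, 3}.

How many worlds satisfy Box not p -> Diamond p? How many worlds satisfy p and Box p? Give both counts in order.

For Box not p -> Diamond p:
1: Box not p is T, Diamond p is F. ✗
2: Box not p is T, Diamond p is F. ✗
3: Box not p is F, Diamond p is T. ✓
— 1 world.
For p and Box p:
1: p is T, Box p is F. ✗
2: p is F, Box p is T. ✗
3: p is T, Box p is F. ✗
— 0 worlds.

1 and 0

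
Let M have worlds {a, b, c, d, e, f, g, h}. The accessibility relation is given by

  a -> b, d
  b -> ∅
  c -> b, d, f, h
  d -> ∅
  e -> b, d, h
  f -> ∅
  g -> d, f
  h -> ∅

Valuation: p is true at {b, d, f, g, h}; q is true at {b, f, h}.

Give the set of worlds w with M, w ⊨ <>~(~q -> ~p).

a: successors {b, d}; ~(~q -> ~p) there: b:F, d:T. ✓
b: no successors, so <>~(~q -> ~p) fails. ✗
c: successors {b, d, f, h}; ~(~q -> ~p) there: b:F, d:T, f:F, h:F. ✓
d: no successors, so <>~(~q -> ~p) fails. ✗
e: successors {b, d, h}; ~(~q -> ~p) there: b:F, d:T, h:F. ✓
f: no successors, so <>~(~q -> ~p) fails. ✗
g: successors {d, f}; ~(~q -> ~p) there: d:T, f:F. ✓
h: no successors, so <>~(~q -> ~p) fails. ✗

{a, c, e, g}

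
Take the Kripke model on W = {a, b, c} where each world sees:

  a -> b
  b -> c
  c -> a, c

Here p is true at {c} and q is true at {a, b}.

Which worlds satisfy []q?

{a}

a: successors {b}; q there: b:T. ✓
b: successors {c}; q there: c:F. ✗
c: successors {a, c}; q there: a:T, c:F. ✗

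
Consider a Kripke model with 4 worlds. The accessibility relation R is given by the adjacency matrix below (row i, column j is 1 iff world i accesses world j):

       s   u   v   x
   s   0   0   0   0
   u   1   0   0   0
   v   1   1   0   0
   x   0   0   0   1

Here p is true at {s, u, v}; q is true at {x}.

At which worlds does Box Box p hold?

s: no successors, so Box Box p holds vacuously. ✓
u: successors {s}; Box p there: s:T. ✓
v: successors {s, u}; Box p there: s:T, u:T. ✓
x: successors {x}; Box p there: x:F. ✗

{s, u, v}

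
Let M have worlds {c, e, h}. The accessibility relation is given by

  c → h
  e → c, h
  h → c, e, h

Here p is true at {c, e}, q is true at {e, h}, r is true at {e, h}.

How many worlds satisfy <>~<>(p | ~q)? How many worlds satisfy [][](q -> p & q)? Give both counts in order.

For <>~<>(p | ~q):
c: successors {h}; ~<>(p | ~q) there: h:F. ✗
e: successors {c, h}; ~<>(p | ~q) there: c:T, h:F. ✓
h: successors {c, e, h}; ~<>(p | ~q) there: c:T, e:F, h:F. ✓
— 2 worlds.
For [][](q -> p & q):
c: successors {h}; [](q -> p & q) there: h:F. ✗
e: successors {c, h}; [](q -> p & q) there: c:F, h:F. ✗
h: successors {c, e, h}; [](q -> p & q) there: c:F, e:F, h:F. ✗
— 0 worlds.

2 and 0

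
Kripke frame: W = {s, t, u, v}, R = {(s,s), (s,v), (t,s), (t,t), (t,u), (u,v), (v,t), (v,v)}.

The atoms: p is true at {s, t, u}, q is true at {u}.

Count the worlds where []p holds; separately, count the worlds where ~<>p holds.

1 and 1

For []p:
s: successors {s, v}; p there: s:T, v:F. ✗
t: successors {s, t, u}; p there: s:T, t:T, u:T. ✓
u: successors {v}; p there: v:F. ✗
v: successors {t, v}; p there: t:T, v:F. ✗
— 1 world.
For ~<>p:
s: <>p is T. ✗
t: <>p is T. ✗
u: <>p is F. ✓
v: <>p is T. ✗
— 1 world.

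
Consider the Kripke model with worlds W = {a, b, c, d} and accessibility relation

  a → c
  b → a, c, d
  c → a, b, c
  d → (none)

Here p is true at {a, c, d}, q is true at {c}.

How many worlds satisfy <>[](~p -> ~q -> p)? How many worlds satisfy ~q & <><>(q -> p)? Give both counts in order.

For <>[](~p -> ~q -> p):
a: successors {c}; [](~p -> ~q -> p) there: c:F. ✗
b: successors {a, c, d}; [](~p -> ~q -> p) there: a:T, c:F, d:T. ✓
c: successors {a, b, c}; [](~p -> ~q -> p) there: a:T, b:T, c:F. ✓
d: no successors, so <>[](~p -> ~q -> p) fails. ✗
— 2 worlds.
For ~q & <><>(q -> p):
a: ~q is T, <><>(q -> p) is T. ✓
b: ~q is T, <><>(q -> p) is T. ✓
c: ~q is F, <><>(q -> p) is T. ✗
d: ~q is T, <><>(q -> p) is F. ✗
— 2 worlds.

2 and 2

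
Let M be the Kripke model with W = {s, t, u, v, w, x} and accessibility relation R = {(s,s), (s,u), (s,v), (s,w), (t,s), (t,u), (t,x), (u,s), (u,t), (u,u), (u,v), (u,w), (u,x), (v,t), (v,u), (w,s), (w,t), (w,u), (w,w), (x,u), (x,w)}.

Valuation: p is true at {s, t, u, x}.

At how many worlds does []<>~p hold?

2

s: successors {s, u, v, w}; <>~p there: s:T, u:T, v:F, w:T. ✗
t: successors {s, u, x}; <>~p there: s:T, u:T, x:T. ✓
u: successors {s, t, u, v, w, x}; <>~p there: s:T, t:F, u:T, v:F, w:T, x:T. ✗
v: successors {t, u}; <>~p there: t:F, u:T. ✗
w: successors {s, t, u, w}; <>~p there: s:T, t:F, u:T, w:T. ✗
x: successors {u, w}; <>~p there: u:T, w:T. ✓
Satisfying worlds: {t, x}.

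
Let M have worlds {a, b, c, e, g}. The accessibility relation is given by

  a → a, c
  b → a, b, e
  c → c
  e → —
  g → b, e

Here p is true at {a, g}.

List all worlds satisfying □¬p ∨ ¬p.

{b, c, e, g}

a: □¬p is F, ¬p is F. ✗
b: □¬p is F, ¬p is T. ✓
c: □¬p is T, ¬p is T. ✓
e: □¬p is T, ¬p is T. ✓
g: □¬p is T, ¬p is F. ✓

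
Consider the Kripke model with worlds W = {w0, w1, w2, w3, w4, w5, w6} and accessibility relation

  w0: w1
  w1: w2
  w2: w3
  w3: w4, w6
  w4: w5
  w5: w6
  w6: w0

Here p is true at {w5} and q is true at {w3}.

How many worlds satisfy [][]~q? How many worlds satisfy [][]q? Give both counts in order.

For [][]~q:
w0: successors {w1}; []~q there: w1:T. ✓
w1: successors {w2}; []~q there: w2:F. ✗
w2: successors {w3}; []~q there: w3:T. ✓
w3: successors {w4, w6}; []~q there: w4:T, w6:T. ✓
w4: successors {w5}; []~q there: w5:T. ✓
w5: successors {w6}; []~q there: w6:T. ✓
w6: successors {w0}; []~q there: w0:T. ✓
— 6 worlds.
For [][]q:
w0: successors {w1}; []q there: w1:F. ✗
w1: successors {w2}; []q there: w2:T. ✓
w2: successors {w3}; []q there: w3:F. ✗
w3: successors {w4, w6}; []q there: w4:F, w6:F. ✗
w4: successors {w5}; []q there: w5:F. ✗
w5: successors {w6}; []q there: w6:F. ✗
w6: successors {w0}; []q there: w0:F. ✗
— 1 world.

6 and 1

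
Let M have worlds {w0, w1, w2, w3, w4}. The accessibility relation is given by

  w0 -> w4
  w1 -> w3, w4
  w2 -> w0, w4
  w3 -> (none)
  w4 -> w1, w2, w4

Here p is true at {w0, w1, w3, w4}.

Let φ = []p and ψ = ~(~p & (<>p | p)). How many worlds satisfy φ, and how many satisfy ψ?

4 and 4

For []p:
w0: successors {w4}; p there: w4:T. ✓
w1: successors {w3, w4}; p there: w3:T, w4:T. ✓
w2: successors {w0, w4}; p there: w0:T, w4:T. ✓
w3: no successors, so []p holds vacuously. ✓
w4: successors {w1, w2, w4}; p there: w1:T, w2:F, w4:T. ✗
— 4 worlds.
For ~(~p & (<>p | p)):
w0: ~p & (<>p | p) is F. ✓
w1: ~p & (<>p | p) is F. ✓
w2: ~p & (<>p | p) is T. ✗
w3: ~p & (<>p | p) is F. ✓
w4: ~p & (<>p | p) is F. ✓
— 4 worlds.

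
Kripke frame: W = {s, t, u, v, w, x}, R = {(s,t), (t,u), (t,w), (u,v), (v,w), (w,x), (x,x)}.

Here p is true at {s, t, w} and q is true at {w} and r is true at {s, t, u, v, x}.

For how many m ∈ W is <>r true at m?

5

s: successors {t}; r there: t:T. ✓
t: successors {u, w}; r there: u:T, w:F. ✓
u: successors {v}; r there: v:T. ✓
v: successors {w}; r there: w:F. ✗
w: successors {x}; r there: x:T. ✓
x: successors {x}; r there: x:T. ✓
Satisfying worlds: {s, t, u, w, x}.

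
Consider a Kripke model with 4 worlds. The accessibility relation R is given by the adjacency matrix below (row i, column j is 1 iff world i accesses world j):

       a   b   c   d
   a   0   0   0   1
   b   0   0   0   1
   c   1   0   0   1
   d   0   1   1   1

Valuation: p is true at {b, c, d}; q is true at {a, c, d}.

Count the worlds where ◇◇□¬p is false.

4

a: successors {d}; ◇□¬p there: d:F. ✗
b: successors {d}; ◇□¬p there: d:F. ✗
c: successors {a, d}; ◇□¬p there: a:F, d:F. ✗
d: successors {b, c, d}; ◇□¬p there: b:F, c:F, d:F. ✗
Satisfying worlds: ∅.
So ◇◇□¬p fails at the other 4 worlds.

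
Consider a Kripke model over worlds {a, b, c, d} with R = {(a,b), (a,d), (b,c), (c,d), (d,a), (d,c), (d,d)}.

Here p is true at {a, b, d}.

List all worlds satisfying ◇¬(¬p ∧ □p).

{a, c, d}

a: successors {b, d}; ¬(¬p ∧ □p) there: b:T, d:T. ✓
b: successors {c}; ¬(¬p ∧ □p) there: c:F. ✗
c: successors {d}; ¬(¬p ∧ □p) there: d:T. ✓
d: successors {a, c, d}; ¬(¬p ∧ □p) there: a:T, c:F, d:T. ✓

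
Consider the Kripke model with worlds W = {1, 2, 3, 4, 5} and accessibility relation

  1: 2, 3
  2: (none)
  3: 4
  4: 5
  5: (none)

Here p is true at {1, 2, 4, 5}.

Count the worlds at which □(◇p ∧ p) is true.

1: successors {2, 3}; ◇p ∧ p there: 2:F, 3:F. ✗
2: no successors, so □(◇p ∧ p) holds vacuously. ✓
3: successors {4}; ◇p ∧ p there: 4:T. ✓
4: successors {5}; ◇p ∧ p there: 5:F. ✗
5: no successors, so □(◇p ∧ p) holds vacuously. ✓
Satisfying worlds: {2, 3, 5}.

3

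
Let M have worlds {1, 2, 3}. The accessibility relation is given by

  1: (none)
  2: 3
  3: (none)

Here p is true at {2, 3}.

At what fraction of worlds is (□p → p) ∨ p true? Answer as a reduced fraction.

2/3

1: □p → p is F, p is F. ✗
2: □p → p is T, p is T. ✓
3: □p → p is T, p is T. ✓
That's 2 of 3 worlds, so 2/3.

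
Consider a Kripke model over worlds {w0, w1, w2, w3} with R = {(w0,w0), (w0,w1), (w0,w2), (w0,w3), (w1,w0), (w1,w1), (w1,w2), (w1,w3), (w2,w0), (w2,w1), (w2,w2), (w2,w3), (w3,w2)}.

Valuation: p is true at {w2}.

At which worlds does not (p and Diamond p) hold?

{w0, w1, w3}

w0: p and Diamond p is F. ✓
w1: p and Diamond p is F. ✓
w2: p and Diamond p is T. ✗
w3: p and Diamond p is F. ✓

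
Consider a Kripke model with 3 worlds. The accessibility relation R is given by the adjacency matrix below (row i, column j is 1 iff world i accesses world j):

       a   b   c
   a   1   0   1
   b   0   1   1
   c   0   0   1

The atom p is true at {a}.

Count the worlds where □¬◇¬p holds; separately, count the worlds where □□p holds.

0 and 0

For □¬◇¬p:
a: successors {a, c}; ¬◇¬p there: a:F, c:F. ✗
b: successors {b, c}; ¬◇¬p there: b:F, c:F. ✗
c: successors {c}; ¬◇¬p there: c:F. ✗
— 0 worlds.
For □□p:
a: successors {a, c}; □p there: a:F, c:F. ✗
b: successors {b, c}; □p there: b:F, c:F. ✗
c: successors {c}; □p there: c:F. ✗
— 0 worlds.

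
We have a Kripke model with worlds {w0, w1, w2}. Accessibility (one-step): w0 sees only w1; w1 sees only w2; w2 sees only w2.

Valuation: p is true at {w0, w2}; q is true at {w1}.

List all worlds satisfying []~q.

{w1, w2}

w0: successors {w1}; ~q there: w1:F. ✗
w1: successors {w2}; ~q there: w2:T. ✓
w2: successors {w2}; ~q there: w2:T. ✓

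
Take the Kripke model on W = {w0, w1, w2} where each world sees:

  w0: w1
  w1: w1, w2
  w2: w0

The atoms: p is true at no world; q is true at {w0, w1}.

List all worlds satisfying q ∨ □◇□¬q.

{w0, w1}

w0: q is T, □◇□¬q is F. ✓
w1: q is T, □◇□¬q is F. ✓
w2: q is F, □◇□¬q is F. ✗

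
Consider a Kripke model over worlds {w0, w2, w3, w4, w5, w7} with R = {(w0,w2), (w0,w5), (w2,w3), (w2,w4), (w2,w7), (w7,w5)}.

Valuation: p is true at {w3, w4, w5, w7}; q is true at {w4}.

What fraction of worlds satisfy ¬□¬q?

1/6

w0: □¬q is T. ✗
w2: □¬q is F. ✓
w3: □¬q is T. ✗
w4: □¬q is T. ✗
w5: □¬q is T. ✗
w7: □¬q is T. ✗
That's 1 of 6 worlds, so 1/6.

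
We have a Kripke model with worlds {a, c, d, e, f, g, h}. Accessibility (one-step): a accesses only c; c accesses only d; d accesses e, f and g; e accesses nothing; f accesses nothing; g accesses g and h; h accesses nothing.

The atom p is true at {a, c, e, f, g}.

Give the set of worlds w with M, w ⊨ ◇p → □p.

{a, c, d, e, f, h}

a: ◇p is T, □p is T. ✓
c: ◇p is F, □p is F. ✓
d: ◇p is T, □p is T. ✓
e: ◇p is F, □p is T. ✓
f: ◇p is F, □p is T. ✓
g: ◇p is T, □p is F. ✗
h: ◇p is F, □p is T. ✓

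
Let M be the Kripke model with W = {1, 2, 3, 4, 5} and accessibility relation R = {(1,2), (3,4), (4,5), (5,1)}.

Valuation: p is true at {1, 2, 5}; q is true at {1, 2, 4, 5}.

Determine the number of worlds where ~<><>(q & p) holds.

2

1: <><>(q & p) is F. ✓
2: <><>(q & p) is F. ✓
3: <><>(q & p) is T. ✗
4: <><>(q & p) is T. ✗
5: <><>(q & p) is T. ✗
Satisfying worlds: {1, 2}.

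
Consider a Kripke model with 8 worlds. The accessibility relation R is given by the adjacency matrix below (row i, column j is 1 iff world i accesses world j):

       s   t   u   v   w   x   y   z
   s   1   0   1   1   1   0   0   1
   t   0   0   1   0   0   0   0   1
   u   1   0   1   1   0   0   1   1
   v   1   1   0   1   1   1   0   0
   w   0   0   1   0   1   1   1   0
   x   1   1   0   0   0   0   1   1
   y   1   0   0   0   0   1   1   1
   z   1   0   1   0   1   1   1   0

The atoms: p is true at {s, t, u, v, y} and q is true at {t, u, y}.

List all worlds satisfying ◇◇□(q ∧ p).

s: successors {s, u, v, w, z}; ◇□(q ∧ p) there: s:F, u:F, v:F, w:F, z:F. ✗
t: successors {u, z}; ◇□(q ∧ p) there: u:F, z:F. ✗
u: successors {s, u, v, y, z}; ◇□(q ∧ p) there: s:F, u:F, v:F, y:F, z:F. ✗
v: successors {s, t, v, w, x}; ◇□(q ∧ p) there: s:F, t:F, v:F, w:F, x:F. ✗
w: successors {u, w, x, y}; ◇□(q ∧ p) there: u:F, w:F, x:F, y:F. ✗
x: successors {s, t, y, z}; ◇□(q ∧ p) there: s:F, t:F, y:F, z:F. ✗
y: successors {s, x, y, z}; ◇□(q ∧ p) there: s:F, x:F, y:F, z:F. ✗
z: successors {s, u, w, x, y}; ◇□(q ∧ p) there: s:F, u:F, w:F, x:F, y:F. ✗

∅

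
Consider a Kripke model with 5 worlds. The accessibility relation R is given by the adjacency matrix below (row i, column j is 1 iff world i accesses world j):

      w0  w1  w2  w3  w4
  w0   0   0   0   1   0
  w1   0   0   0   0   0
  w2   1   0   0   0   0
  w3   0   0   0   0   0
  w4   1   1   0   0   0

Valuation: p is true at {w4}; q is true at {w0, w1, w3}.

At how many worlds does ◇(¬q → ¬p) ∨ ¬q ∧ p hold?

w0: ◇(¬q → ¬p) is T, ¬q ∧ p is F. ✓
w1: ◇(¬q → ¬p) is F, ¬q ∧ p is F. ✗
w2: ◇(¬q → ¬p) is T, ¬q ∧ p is F. ✓
w3: ◇(¬q → ¬p) is F, ¬q ∧ p is F. ✗
w4: ◇(¬q → ¬p) is T, ¬q ∧ p is T. ✓
Satisfying worlds: {w0, w2, w4}.

3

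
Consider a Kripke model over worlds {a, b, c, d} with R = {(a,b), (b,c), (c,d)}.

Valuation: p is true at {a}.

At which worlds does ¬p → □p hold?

{a, d}

a: ¬p is F, □p is F. ✓
b: ¬p is T, □p is F. ✗
c: ¬p is T, □p is F. ✗
d: ¬p is T, □p is T. ✓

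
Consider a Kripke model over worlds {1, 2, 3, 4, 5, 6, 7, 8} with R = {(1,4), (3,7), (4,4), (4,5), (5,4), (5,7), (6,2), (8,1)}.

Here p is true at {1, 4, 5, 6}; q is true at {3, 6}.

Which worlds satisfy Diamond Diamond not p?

1: successors {4}; Diamond not p there: 4:F. ✗
2: no successors, so Diamond Diamond not p fails. ✗
3: successors {7}; Diamond not p there: 7:F. ✗
4: successors {4, 5}; Diamond not p there: 4:F, 5:T. ✓
5: successors {4, 7}; Diamond not p there: 4:F, 7:F. ✗
6: successors {2}; Diamond not p there: 2:F. ✗
7: no successors, so Diamond Diamond not p fails. ✗
8: successors {1}; Diamond not p there: 1:F. ✗

{4}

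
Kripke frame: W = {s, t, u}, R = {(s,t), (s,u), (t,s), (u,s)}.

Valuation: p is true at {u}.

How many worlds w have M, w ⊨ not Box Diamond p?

s: Box Diamond p is F. ✓
t: Box Diamond p is T. ✗
u: Box Diamond p is T. ✗
Satisfying worlds: {s}.

1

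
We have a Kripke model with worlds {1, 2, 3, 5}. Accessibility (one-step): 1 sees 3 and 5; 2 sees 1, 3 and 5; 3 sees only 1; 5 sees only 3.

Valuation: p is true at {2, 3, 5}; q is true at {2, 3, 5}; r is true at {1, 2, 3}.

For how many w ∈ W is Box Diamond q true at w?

1: successors {3, 5}; Diamond q there: 3:F, 5:T. ✗
2: successors {1, 3, 5}; Diamond q there: 1:T, 3:F, 5:T. ✗
3: successors {1}; Diamond q there: 1:T. ✓
5: successors {3}; Diamond q there: 3:F. ✗
Satisfying worlds: {3}.

1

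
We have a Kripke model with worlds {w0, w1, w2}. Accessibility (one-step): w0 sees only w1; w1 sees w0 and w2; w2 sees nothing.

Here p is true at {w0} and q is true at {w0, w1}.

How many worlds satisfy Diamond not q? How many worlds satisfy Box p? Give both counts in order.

1 and 1

For Diamond not q:
w0: successors {w1}; not q there: w1:F. ✗
w1: successors {w0, w2}; not q there: w0:F, w2:T. ✓
w2: no successors, so Diamond not q fails. ✗
— 1 world.
For Box p:
w0: successors {w1}; p there: w1:F. ✗
w1: successors {w0, w2}; p there: w0:T, w2:F. ✗
w2: no successors, so Box p holds vacuously. ✓
— 1 world.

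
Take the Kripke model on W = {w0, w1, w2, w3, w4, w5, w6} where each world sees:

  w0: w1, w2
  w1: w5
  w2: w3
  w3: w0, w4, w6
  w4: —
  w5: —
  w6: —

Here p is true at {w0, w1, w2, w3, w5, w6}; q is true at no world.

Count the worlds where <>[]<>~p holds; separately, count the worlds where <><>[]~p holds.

3 and 2

For <>[]<>~p:
w0: successors {w1, w2}; []<>~p there: w1:F, w2:T. ✓
w1: successors {w5}; []<>~p there: w5:T. ✓
w2: successors {w3}; []<>~p there: w3:F. ✗
w3: successors {w0, w4, w6}; []<>~p there: w0:F, w4:T, w6:T. ✓
w4: no successors, so <>[]<>~p fails. ✗
w5: no successors, so <>[]<>~p fails. ✗
w6: no successors, so <>[]<>~p fails. ✗
— 3 worlds.
For <><>[]~p:
w0: successors {w1, w2}; <>[]~p there: w1:T, w2:F. ✓
w1: successors {w5}; <>[]~p there: w5:F. ✗
w2: successors {w3}; <>[]~p there: w3:T. ✓
w3: successors {w0, w4, w6}; <>[]~p there: w0:F, w4:F, w6:F. ✗
w4: no successors, so <><>[]~p fails. ✗
w5: no successors, so <><>[]~p fails. ✗
w6: no successors, so <><>[]~p fails. ✗
— 2 worlds.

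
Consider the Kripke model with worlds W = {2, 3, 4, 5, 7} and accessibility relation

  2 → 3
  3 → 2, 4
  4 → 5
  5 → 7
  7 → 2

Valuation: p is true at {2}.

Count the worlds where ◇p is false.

2: successors {3}; p there: 3:F. ✗
3: successors {2, 4}; p there: 2:T, 4:F. ✓
4: successors {5}; p there: 5:F. ✗
5: successors {7}; p there: 7:F. ✗
7: successors {2}; p there: 2:T. ✓
Satisfying worlds: {3, 7}.
So ◇p fails at the other 3 worlds.

3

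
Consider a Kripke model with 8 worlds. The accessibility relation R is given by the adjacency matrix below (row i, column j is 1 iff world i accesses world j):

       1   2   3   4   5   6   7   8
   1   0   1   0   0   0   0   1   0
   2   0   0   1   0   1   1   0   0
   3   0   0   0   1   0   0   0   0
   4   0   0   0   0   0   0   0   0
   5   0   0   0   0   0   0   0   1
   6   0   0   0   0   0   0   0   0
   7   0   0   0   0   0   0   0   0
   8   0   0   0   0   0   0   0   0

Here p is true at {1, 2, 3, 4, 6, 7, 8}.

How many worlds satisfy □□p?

7

1: successors {2, 7}; □p there: 2:F, 7:T. ✗
2: successors {3, 5, 6}; □p there: 3:T, 5:T, 6:T. ✓
3: successors {4}; □p there: 4:T. ✓
4: no successors, so □□p holds vacuously. ✓
5: successors {8}; □p there: 8:T. ✓
6: no successors, so □□p holds vacuously. ✓
7: no successors, so □□p holds vacuously. ✓
8: no successors, so □□p holds vacuously. ✓
Satisfying worlds: {2, 3, 4, 5, 6, 7, 8}.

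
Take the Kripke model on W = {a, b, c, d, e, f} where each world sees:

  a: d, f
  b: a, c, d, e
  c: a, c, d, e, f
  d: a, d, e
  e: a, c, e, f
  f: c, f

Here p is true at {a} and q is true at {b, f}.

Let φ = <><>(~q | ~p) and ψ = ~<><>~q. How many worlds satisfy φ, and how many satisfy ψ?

6 and 0

For <><>(~q | ~p):
a: successors {d, f}; <>(~q | ~p) there: d:T, f:T. ✓
b: successors {a, c, d, e}; <>(~q | ~p) there: a:T, c:T, d:T, e:T. ✓
c: successors {a, c, d, e, f}; <>(~q | ~p) there: a:T, c:T, d:T, e:T, f:T. ✓
d: successors {a, d, e}; <>(~q | ~p) there: a:T, d:T, e:T. ✓
e: successors {a, c, e, f}; <>(~q | ~p) there: a:T, c:T, e:T, f:T. ✓
f: successors {c, f}; <>(~q | ~p) there: c:T, f:T. ✓
— 6 worlds.
For ~<><>~q:
a: <><>~q is T. ✗
b: <><>~q is T. ✗
c: <><>~q is T. ✗
d: <><>~q is T. ✗
e: <><>~q is T. ✗
f: <><>~q is T. ✗
— 0 worlds.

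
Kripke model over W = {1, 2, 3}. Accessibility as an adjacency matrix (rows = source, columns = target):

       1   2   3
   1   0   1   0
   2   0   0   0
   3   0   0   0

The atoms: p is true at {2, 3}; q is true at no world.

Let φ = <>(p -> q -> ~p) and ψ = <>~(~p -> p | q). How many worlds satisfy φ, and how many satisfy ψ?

For <>(p -> q -> ~p):
1: successors {2}; p -> q -> ~p there: 2:T. ✓
2: no successors, so <>(p -> q -> ~p) fails. ✗
3: no successors, so <>(p -> q -> ~p) fails. ✗
— 1 world.
For <>~(~p -> p | q):
1: successors {2}; ~(~p -> p | q) there: 2:F. ✗
2: no successors, so <>~(~p -> p | q) fails. ✗
3: no successors, so <>~(~p -> p | q) fails. ✗
— 0 worlds.

1 and 0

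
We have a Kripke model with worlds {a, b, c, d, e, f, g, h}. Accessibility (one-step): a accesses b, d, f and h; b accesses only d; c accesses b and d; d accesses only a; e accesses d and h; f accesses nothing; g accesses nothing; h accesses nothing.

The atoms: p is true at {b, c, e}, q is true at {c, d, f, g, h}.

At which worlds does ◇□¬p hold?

a: successors {b, d, f, h}; □¬p there: b:T, d:T, f:T, h:T. ✓
b: successors {d}; □¬p there: d:T. ✓
c: successors {b, d}; □¬p there: b:T, d:T. ✓
d: successors {a}; □¬p there: a:F. ✗
e: successors {d, h}; □¬p there: d:T, h:T. ✓
f: no successors, so ◇□¬p fails. ✗
g: no successors, so ◇□¬p fails. ✗
h: no successors, so ◇□¬p fails. ✗

{a, b, c, e}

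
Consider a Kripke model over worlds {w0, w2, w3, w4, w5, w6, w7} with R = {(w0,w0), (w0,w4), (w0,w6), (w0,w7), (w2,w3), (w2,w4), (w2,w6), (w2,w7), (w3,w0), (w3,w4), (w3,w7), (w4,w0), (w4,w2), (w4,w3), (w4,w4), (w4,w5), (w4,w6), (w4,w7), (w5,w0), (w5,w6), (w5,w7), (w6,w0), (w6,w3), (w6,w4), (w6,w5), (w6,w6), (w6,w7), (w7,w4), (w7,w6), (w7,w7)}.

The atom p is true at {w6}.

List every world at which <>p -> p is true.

{w3, w6}

w0: <>p is T, p is F. ✗
w2: <>p is T, p is F. ✗
w3: <>p is F, p is F. ✓
w4: <>p is T, p is F. ✗
w5: <>p is T, p is F. ✗
w6: <>p is T, p is T. ✓
w7: <>p is T, p is F. ✗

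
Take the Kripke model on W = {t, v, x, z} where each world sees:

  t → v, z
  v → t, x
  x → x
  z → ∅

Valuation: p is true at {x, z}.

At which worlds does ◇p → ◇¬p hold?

t: ◇p is T, ◇¬p is T. ✓
v: ◇p is T, ◇¬p is T. ✓
x: ◇p is T, ◇¬p is F. ✗
z: ◇p is F, ◇¬p is F. ✓

{t, v, z}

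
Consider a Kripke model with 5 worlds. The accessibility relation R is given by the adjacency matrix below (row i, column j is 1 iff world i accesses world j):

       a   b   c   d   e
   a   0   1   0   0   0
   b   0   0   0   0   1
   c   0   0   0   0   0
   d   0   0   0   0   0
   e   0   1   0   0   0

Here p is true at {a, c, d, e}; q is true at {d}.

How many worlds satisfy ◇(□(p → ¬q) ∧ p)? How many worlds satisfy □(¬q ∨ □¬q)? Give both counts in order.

1 and 5

For ◇(□(p → ¬q) ∧ p):
a: successors {b}; □(p → ¬q) ∧ p there: b:F. ✗
b: successors {e}; □(p → ¬q) ∧ p there: e:T. ✓
c: no successors, so ◇(□(p → ¬q) ∧ p) fails. ✗
d: no successors, so ◇(□(p → ¬q) ∧ p) fails. ✗
e: successors {b}; □(p → ¬q) ∧ p there: b:F. ✗
— 1 world.
For □(¬q ∨ □¬q):
a: successors {b}; ¬q ∨ □¬q there: b:T. ✓
b: successors {e}; ¬q ∨ □¬q there: e:T. ✓
c: no successors, so □(¬q ∨ □¬q) holds vacuously. ✓
d: no successors, so □(¬q ∨ □¬q) holds vacuously. ✓
e: successors {b}; ¬q ∨ □¬q there: b:T. ✓
— 5 worlds.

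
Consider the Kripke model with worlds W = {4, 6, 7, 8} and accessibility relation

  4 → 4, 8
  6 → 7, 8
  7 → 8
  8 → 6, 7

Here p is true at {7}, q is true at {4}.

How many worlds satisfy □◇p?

1

4: successors {4, 8}; ◇p there: 4:F, 8:T. ✗
6: successors {7, 8}; ◇p there: 7:F, 8:T. ✗
7: successors {8}; ◇p there: 8:T. ✓
8: successors {6, 7}; ◇p there: 6:T, 7:F. ✗
Satisfying worlds: {7}.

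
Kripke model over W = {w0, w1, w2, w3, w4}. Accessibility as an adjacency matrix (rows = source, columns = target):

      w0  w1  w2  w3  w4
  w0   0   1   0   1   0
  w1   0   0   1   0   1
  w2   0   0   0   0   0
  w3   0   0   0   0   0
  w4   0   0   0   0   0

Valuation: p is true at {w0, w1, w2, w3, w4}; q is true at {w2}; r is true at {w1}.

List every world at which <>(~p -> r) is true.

w0: successors {w1, w3}; ~p -> r there: w1:T, w3:T. ✓
w1: successors {w2, w4}; ~p -> r there: w2:T, w4:T. ✓
w2: no successors, so <>(~p -> r) fails. ✗
w3: no successors, so <>(~p -> r) fails. ✗
w4: no successors, so <>(~p -> r) fails. ✗

{w0, w1}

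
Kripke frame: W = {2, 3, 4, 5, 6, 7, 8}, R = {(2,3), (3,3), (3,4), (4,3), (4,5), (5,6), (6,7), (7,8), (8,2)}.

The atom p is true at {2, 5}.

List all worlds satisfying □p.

2: successors {3}; p there: 3:F. ✗
3: successors {3, 4}; p there: 3:F, 4:F. ✗
4: successors {3, 5}; p there: 3:F, 5:T. ✗
5: successors {6}; p there: 6:F. ✗
6: successors {7}; p there: 7:F. ✗
7: successors {8}; p there: 8:F. ✗
8: successors {2}; p there: 2:T. ✓

{8}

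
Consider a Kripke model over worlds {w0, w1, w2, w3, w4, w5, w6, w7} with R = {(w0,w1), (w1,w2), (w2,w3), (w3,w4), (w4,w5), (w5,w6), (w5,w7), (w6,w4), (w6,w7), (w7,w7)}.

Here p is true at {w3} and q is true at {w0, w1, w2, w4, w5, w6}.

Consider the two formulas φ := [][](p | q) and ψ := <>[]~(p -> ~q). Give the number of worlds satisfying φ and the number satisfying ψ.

For [][](p | q):
w0: successors {w1}; [](p | q) there: w1:T. ✓
w1: successors {w2}; [](p | q) there: w2:T. ✓
w2: successors {w3}; [](p | q) there: w3:T. ✓
w3: successors {w4}; [](p | q) there: w4:T. ✓
w4: successors {w5}; [](p | q) there: w5:F. ✗
w5: successors {w6, w7}; [](p | q) there: w6:F, w7:F. ✗
w6: successors {w4, w7}; [](p | q) there: w4:T, w7:F. ✗
w7: successors {w7}; [](p | q) there: w7:F. ✗
— 4 worlds.
For <>[]~(p -> ~q):
w0: successors {w1}; []~(p -> ~q) there: w1:F. ✗
w1: successors {w2}; []~(p -> ~q) there: w2:F. ✗
w2: successors {w3}; []~(p -> ~q) there: w3:F. ✗
w3: successors {w4}; []~(p -> ~q) there: w4:F. ✗
w4: successors {w5}; []~(p -> ~q) there: w5:F. ✗
w5: successors {w6, w7}; []~(p -> ~q) there: w6:F, w7:F. ✗
w6: successors {w4, w7}; []~(p -> ~q) there: w4:F, w7:F. ✗
w7: successors {w7}; []~(p -> ~q) there: w7:F. ✗
— 0 worlds.

4 and 0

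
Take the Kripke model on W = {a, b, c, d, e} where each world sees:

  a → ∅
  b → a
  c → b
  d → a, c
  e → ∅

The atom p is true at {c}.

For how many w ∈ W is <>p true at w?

a: no successors, so <>p fails. ✗
b: successors {a}; p there: a:F. ✗
c: successors {b}; p there: b:F. ✗
d: successors {a, c}; p there: a:F, c:T. ✓
e: no successors, so <>p fails. ✗
Satisfying worlds: {d}.

1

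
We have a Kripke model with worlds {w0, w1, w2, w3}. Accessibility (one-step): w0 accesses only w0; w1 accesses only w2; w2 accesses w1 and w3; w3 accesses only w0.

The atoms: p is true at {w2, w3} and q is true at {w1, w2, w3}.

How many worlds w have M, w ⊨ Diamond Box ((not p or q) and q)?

2

w0: successors {w0}; Box ((not p or q) and q) there: w0:F. ✗
w1: successors {w2}; Box ((not p or q) and q) there: w2:T. ✓
w2: successors {w1, w3}; Box ((not p or q) and q) there: w1:T, w3:F. ✓
w3: successors {w0}; Box ((not p or q) and q) there: w0:F. ✗
Satisfying worlds: {w1, w2}.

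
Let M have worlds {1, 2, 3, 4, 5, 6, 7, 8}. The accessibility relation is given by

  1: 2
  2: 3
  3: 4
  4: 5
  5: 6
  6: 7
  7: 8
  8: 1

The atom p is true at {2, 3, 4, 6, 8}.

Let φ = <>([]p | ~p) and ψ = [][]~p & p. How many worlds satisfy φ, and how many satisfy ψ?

For <>([]p | ~p):
1: successors {2}; []p | ~p there: 2:T. ✓
2: successors {3}; []p | ~p there: 3:T. ✓
3: successors {4}; []p | ~p there: 4:F. ✗
4: successors {5}; []p | ~p there: 5:T. ✓
5: successors {6}; []p | ~p there: 6:F. ✗
6: successors {7}; []p | ~p there: 7:T. ✓
7: successors {8}; []p | ~p there: 8:F. ✗
8: successors {1}; []p | ~p there: 1:T. ✓
— 5 worlds.
For [][]~p & p:
1: [][]~p is F, p is F. ✗
2: [][]~p is F, p is T. ✗
3: [][]~p is T, p is T. ✓
4: [][]~p is F, p is T. ✗
5: [][]~p is T, p is F. ✗
6: [][]~p is F, p is T. ✗
7: [][]~p is T, p is F. ✗
8: [][]~p is F, p is T. ✗
— 1 world.

5 and 1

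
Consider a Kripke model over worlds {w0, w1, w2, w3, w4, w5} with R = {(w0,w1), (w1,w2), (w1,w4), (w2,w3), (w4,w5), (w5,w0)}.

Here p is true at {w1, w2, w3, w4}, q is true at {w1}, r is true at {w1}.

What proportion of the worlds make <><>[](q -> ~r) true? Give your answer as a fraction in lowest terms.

1/2

w0: successors {w1}; <>[](q -> ~r) there: w1:T. ✓
w1: successors {w2, w4}; <>[](q -> ~r) there: w2:T, w4:T. ✓
w2: successors {w3}; <>[](q -> ~r) there: w3:F. ✗
w3: no successors, so <><>[](q -> ~r) fails. ✗
w4: successors {w5}; <>[](q -> ~r) there: w5:F. ✗
w5: successors {w0}; <>[](q -> ~r) there: w0:T. ✓
That's 3 of 6 worlds, so 3/6 = 1/2.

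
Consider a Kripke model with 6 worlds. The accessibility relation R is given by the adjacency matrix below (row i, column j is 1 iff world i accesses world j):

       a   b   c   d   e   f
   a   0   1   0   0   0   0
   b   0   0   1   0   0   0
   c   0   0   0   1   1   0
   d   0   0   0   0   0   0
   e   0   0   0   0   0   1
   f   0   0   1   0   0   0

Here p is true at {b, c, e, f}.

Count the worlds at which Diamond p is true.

5

a: successors {b}; p there: b:T. ✓
b: successors {c}; p there: c:T. ✓
c: successors {d, e}; p there: d:F, e:T. ✓
d: no successors, so Diamond p fails. ✗
e: successors {f}; p there: f:T. ✓
f: successors {c}; p there: c:T. ✓
Satisfying worlds: {a, b, c, e, f}.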